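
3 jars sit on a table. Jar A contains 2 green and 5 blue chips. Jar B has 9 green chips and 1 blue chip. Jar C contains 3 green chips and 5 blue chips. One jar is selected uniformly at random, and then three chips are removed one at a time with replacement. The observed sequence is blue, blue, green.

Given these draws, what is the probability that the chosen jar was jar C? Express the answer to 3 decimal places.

0.486

Compute the likelihood of the observed sequence for each case: P(data | jar A) = (5/7)(5/7)(2/7) = 0.14577; P(data | jar B) = (1/10)(1/10)(9/10) = 0.009; P(data | jar C) = (5/8)(5/8)(3/8) = 0.14648.
Multiplying each by its prior: 1/3 · 0.14577 = 0.048591, 1/3 · 0.009 = 0.003, 1/3 · 0.14648 = 0.048828; these sum to 0.10042.
By Bayes' rule, P(jar C | data) = (0.048828) / (0.10042) = 0.48624.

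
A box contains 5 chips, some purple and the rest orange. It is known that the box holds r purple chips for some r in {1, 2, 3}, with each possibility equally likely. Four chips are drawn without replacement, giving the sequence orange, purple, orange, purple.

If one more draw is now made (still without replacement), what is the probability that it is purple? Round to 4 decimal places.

The likelihood of the observed sequence under each hypothesis: P(data | r = 1) = (4/5)(1/4)(3/3)(0/2) = 0; P(data | r = 2) = (3/5)(2/4)(2/3)(1/2) = 1/10; P(data | r = 3) = (2/5)(3/4)(1/3)(2/2) = 1/10.
Weighting by the prior gives 1/3 · 0 = 0, 1/3 · 1/10 = 1/30, 1/3 · 1/10 = 1/30; with total 1/15.
Dividing through by the total gives posterior P(r = 1 | data) = 0, P(r = 2 | data) = 1/2, P(r = 3 | data) = 1/2.
So P(purple next | data) = Σ P(purple next | H) P(H | data) = (0)(1/2) + (1)(1/2) = 1/2.

0.5000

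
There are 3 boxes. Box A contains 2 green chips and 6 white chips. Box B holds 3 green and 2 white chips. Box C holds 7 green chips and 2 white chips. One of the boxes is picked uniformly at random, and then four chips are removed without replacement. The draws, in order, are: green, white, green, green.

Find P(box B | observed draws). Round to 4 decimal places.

0.4186

For each hypothesis, P(data | H) works out to: P(data | box A) = (2/8)(6/7)(1/6)(0/5) = 0; P(data | box B) = (3/5)(2/4)(2/3)(1/2) = 1/10; P(data | box C) = (7/9)(2/8)(6/7)(5/6) = 5/36.
Multiplying each by its prior: 1/3 · 0 = 0, 1/3 · 1/10 = 1/30, 1/3 · 5/36 = 5/108; with total 43/540.
So P(box B | data) = (1/30) / (43/540) = 18/43.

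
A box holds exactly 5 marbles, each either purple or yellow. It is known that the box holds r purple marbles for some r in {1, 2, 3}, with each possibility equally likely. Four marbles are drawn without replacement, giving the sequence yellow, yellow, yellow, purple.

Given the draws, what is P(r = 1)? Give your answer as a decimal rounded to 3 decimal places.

0.667

The likelihood of the observed sequence under each hypothesis: P(data | r = 1) = (4/5)(3/4)(2/3)(1/2) = 1/5; P(data | r = 2) = (3/5)(2/4)(1/3)(2/2) = 1/10; P(data | r = 3) = (2/5)(1/4)(0/3) = 0.
Multiplying each by its prior: 1/3 · 1/5 = 1/15, 1/3 · 1/10 = 1/30, 1/3 · 0 = 0; summing to 1/10.
Hence P(r = 1 | data) = (1/15) / (1/10) = 2/3.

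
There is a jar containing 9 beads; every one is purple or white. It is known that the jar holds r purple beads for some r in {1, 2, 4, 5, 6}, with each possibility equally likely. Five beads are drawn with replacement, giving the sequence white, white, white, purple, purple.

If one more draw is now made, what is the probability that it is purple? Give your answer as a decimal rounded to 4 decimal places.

The likelihood of the observed sequence under each hypothesis: P(data | r = 1) = (8/9)(8/9)(8/9)(1/9)(1/9) = 0.0086708; P(data | r = 2) = (7/9)(7/9)(7/9)(2/9)(2/9) = 0.023235; P(data | r = 4) = (5/9)(5/9)(5/9)(4/9)(4/9) = 0.03387; P(data | r = 5) = (4/9)(4/9)(4/9)(5/9)(5/9) = 0.027096; P(data | r = 6) = (3/9)(3/9)(3/9)(6/9)(6/9) = 0.016461.
Weighting by the prior gives 1/5 · 0.0086708 = 0.0017342, 1/5 · 0.023235 = 0.004647, 1/5 · 0.03387 = 0.006774, 1/5 · 0.027096 = 0.0054192, 1/5 · 0.016461 = 0.0032922; these sum to 0.021867.
Normalising, the posterior is P(r = 1 | data) = 0.079306, P(r = 2 | data) = 0.21252, P(r = 4 | data) = 0.30979, P(r = 5 | data) = 0.24783, P(r = 6 | data) = 0.15056.
Averaging over the posterior, P(purple next | data) = (1/9)(0.079306) + (2/9)(0.21252) + (4/9)(0.30979) + (5/9)(0.24783) + (2/3)(0.15056) = 0.43178.

0.4318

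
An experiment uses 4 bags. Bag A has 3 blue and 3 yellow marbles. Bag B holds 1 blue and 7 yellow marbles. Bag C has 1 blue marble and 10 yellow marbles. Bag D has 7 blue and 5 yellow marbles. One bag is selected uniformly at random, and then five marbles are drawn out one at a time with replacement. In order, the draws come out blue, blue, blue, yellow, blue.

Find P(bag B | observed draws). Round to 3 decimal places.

Compute the likelihood of the observed sequence for each case: P(data | bag A) = (3/6)(3/6)(3/6)(3/6)(3/6) = 0.03125; P(data | bag B) = (1/8)(1/8)(1/8)(7/8)(1/8) = 0.00021362; P(data | bag C) = (1/11)(1/11)(1/11)(10/11)(1/11) = 6.2092e-05; P(data | bag D) = (7/12)(7/12)(7/12)(5/12)(7/12) = 0.048245.
The prior-weighted likelihoods are 1/4 · 0.03125 = 0.0078125, 1/4 · 0.00021362 = 5.3406e-05, 1/4 · 6.2092e-05 = 1.5523e-05, 1/4 · 0.048245 = 0.012061; these sum to 0.019943.
Hence P(bag B | data) = (5.3406e-05) / (0.019943) = 0.0026779.

0.003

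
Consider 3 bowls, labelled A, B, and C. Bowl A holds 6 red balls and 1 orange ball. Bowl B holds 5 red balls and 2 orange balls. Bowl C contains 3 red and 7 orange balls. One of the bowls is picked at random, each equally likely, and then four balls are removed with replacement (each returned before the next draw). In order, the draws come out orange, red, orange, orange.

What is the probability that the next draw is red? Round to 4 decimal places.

The likelihood of the observed sequence under each hypothesis: P(data | bowl A) = (1/7)(6/7)(1/7)(1/7) = 0.002499; P(data | bowl B) = (2/7)(5/7)(2/7)(2/7) = 0.01666; P(data | bowl C) = (7/10)(3/10)(7/10)(7/10) = 0.1029.
The prior-weighted likelihoods are 1/3 · 0.002499 = 0.00083299, 1/3 · 0.01666 = 0.0055532, 1/3 · 0.1029 = 0.0343; summing to 0.040686.
Normalising, the posterior is P(bowl A | data) = 0.020473, P(bowl B | data) = 0.13649, P(bowl C | data) = 0.84304.
The predictive probability is P(red next | data) = (6/7)(0.020473) + (5/7)(0.13649) + (3/10)(0.84304) = 0.36795.

0.3680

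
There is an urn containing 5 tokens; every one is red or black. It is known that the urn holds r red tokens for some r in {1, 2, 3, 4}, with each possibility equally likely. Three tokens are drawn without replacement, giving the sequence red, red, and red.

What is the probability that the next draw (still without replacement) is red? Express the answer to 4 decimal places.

0.4000

For each hypothesis, P(data | H) works out to: P(data | r = 1) = (1/5)(0/4) = 0; P(data | r = 2) = (2/5)(1/4)(0/3) = 0; P(data | r = 3) = (3/5)(2/4)(1/3) = 1/10; P(data | r = 4) = (4/5)(3/4)(2/3) = 2/5.
Weighting by the prior gives 1/4 · 0 = 0, 1/4 · 0 = 0, 1/4 · 1/10 = 1/40, 1/4 · 2/5 = 1/10; these sum to 1/8.
Dividing through by the total gives posterior P(r = 1 | data) = 0, P(r = 2 | data) = 0, P(r = 3 | data) = 1/5, P(r = 4 | data) = 4/5.
Averaging over the posterior, P(red next | data) = (0)(1/5) + (1/2)(4/5) = 2/5.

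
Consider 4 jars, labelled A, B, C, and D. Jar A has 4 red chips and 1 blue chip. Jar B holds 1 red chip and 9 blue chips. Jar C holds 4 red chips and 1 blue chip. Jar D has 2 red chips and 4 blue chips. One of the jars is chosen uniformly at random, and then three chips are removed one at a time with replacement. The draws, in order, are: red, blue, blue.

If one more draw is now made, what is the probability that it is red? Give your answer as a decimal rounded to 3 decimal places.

0.371

Compute the likelihood of the observed sequence for each case: P(data | jar A) = (4/5)(1/5)(1/5) = 0.032; P(data | jar B) = (1/10)(9/10)(9/10) = 0.081; P(data | jar C) = (4/5)(1/5)(1/5) = 0.032; P(data | jar D) = (2/6)(4/6)(4/6) = 0.14815.
Multiplying each by its prior: 1/4 · 0.032 = 0.008, 1/4 · 0.081 = 0.02025, 1/4 · 0.032 = 0.008, 1/4 · 0.14815 = 0.037037; these sum to 0.073287.
Normalising, the posterior is P(jar A | data) = 0.10916, P(jar B | data) = 0.27631, P(jar C | data) = 0.10916, P(jar D | data) = 0.50537.
The predictive probability is P(red next | data) = (4/5)(0.10916) + (1/10)(0.27631) + (4/5)(0.10916) + (1/3)(0.50537) = 0.37074.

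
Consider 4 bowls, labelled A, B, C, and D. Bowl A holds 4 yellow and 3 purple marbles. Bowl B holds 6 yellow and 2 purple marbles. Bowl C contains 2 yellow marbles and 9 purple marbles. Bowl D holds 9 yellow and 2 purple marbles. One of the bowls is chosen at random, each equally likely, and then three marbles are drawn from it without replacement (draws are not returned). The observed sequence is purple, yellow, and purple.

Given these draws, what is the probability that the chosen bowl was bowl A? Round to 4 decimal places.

The likelihood of the observed sequence under each hypothesis: P(data | bowl A) = (3/7)(4/6)(2/5) = 4/35; P(data | bowl B) = (2/8)(6/7)(1/6) = 1/28; P(data | bowl C) = (9/11)(2/10)(8/9) = 8/55; P(data | bowl D) = (2/11)(9/10)(1/9) = 1/55.
Multiplying each by its prior: 1/4 · 4/35 = 1/35, 1/4 · 1/28 = 1/112, 1/4 · 8/55 = 2/55, 1/4 · 1/55 = 1/220; summing to 69/880.
Therefore the posterior P(bowl A | data) = (1/35) / (69/880) = 176/483.

0.3644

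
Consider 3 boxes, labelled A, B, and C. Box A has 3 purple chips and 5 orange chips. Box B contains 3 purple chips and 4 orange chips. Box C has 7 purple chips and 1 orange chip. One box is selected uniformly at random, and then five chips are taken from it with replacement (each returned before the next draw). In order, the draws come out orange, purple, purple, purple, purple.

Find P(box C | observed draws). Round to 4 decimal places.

Under each hypothesis, the probability of the observed sequence is: P(data | box A) = (5/8)(3/8)(3/8)(3/8)(3/8) = 0.01236; P(data | box B) = (4/7)(3/7)(3/7)(3/7)(3/7) = 0.019278; P(data | box C) = (1/8)(7/8)(7/8)(7/8)(7/8) = 0.073273.
The prior-weighted likelihoods are 1/3 · 0.01236 = 0.0041199, 1/3 · 0.019278 = 0.0064259, 1/3 · 0.073273 = 0.024424; with total 0.03497.
So P(box C | data) = (0.024424) / (0.03497) = 0.69843.

0.6984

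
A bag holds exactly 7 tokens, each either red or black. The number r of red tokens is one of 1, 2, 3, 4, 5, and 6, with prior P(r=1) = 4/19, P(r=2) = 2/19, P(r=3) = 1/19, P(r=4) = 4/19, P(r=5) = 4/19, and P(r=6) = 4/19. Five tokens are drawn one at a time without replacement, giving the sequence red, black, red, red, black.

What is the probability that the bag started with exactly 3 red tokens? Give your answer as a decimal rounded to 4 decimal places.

0.0638

Compute the likelihood of the observed sequence for each case: P(data | r = 1) = (1/7)(6/6)(0/5) = 0; P(data | r = 2) = (2/7)(5/6)(1/5)(0/4) = 0; P(data | r = 3) = (3/7)(4/6)(2/5)(1/4)(3/3) = 0.028571; P(data | r = 4) = (4/7)(3/6)(3/5)(2/4)(2/3) = 0.057143; P(data | r = 5) = (5/7)(2/6)(4/5)(3/4)(1/3) = 0.047619; P(data | r = 6) = (6/7)(1/6)(5/5)(4/4)(0/3) = 0.
The prior-weighted likelihoods are 4/19 · 0 = 0, 2/19 · 0 = 0, 1/19 · 0.028571 = 0.0015038, 4/19 · 0.057143 = 0.01203, 4/19 · 0.047619 = 0.010025, 4/19 · 0 = 0; with total 0.023559.
Therefore the posterior P(r = 3 | data) = (0.0015038) / (0.023559) = 0.06383.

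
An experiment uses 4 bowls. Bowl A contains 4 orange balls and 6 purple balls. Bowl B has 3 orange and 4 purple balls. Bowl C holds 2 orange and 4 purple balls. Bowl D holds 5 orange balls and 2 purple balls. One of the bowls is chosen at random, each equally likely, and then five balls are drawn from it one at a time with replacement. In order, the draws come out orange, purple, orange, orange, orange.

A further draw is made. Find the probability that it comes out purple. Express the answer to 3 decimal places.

0.401

The likelihood of the observed sequence under each hypothesis: P(data | bowl A) = (4/10)(6/10)(4/10)(4/10)(4/10) = 0.01536; P(data | bowl B) = (3/7)(4/7)(3/7)(3/7)(3/7) = 0.019278; P(data | bowl C) = (2/6)(4/6)(2/6)(2/6)(2/6) = 0.0082305; P(data | bowl D) = (5/7)(2/7)(5/7)(5/7)(5/7) = 0.074374.
The prior-weighted likelihoods are 1/4 · 0.01536 = 0.00384, 1/4 · 0.019278 = 0.0048194, 1/4 · 0.0082305 = 0.0020576, 1/4 · 0.074374 = 0.018593; summing to 0.02931.
The posterior is then P(bowl A | data) = 0.13101, P(bowl B | data) = 0.16443, P(bowl C | data) = 0.070201, P(bowl D | data) = 0.63436.
The predictive probability is P(purple next | data) = (3/5)(0.13101) + (4/7)(0.16443) + (2/3)(0.070201) + (2/7)(0.63436) = 0.40061.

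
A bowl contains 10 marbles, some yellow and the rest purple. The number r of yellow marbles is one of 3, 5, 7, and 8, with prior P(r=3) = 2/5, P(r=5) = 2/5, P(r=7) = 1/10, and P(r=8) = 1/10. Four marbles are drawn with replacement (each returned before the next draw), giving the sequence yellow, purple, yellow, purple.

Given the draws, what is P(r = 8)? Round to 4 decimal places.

Compute the likelihood of the observed sequence for each case: P(data | r = 3) = (3/10)(7/10)(3/10)(7/10) = 0.0441; P(data | r = 5) = (5/10)(5/10)(5/10)(5/10) = 0.0625; P(data | r = 7) = (7/10)(3/10)(7/10)(3/10) = 0.0441; P(data | r = 8) = (8/10)(2/10)(8/10)(2/10) = 0.0256.
Multiplying each by its prior: 2/5 · 0.0441 = 0.01764, 2/5 · 0.0625 = 0.025, 1/10 · 0.0441 = 0.00441, 1/10 · 0.0256 = 0.00256; with total 0.04961.
Therefore the posterior P(r = 8 | data) = (0.00256) / (0.04961) = 0.051602.

0.0516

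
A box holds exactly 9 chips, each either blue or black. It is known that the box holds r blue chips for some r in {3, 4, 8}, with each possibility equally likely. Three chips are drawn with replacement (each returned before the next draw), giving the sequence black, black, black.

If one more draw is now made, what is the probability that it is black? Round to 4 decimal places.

0.6244

For each hypothesis, P(data | H) works out to: P(data | r = 3) = (6/9)(6/9)(6/9) = 0.2963; P(data | r = 4) = (5/9)(5/9)(5/9) = 0.17147; P(data | r = 8) = (1/9)(1/9)(1/9) = 0.0013717.
The prior-weighted likelihoods are 1/3 · 0.2963 = 0.098765, 1/3 · 0.17147 = 0.057156, 1/3 · 0.0013717 = 0.00045725; with total 0.15638.
Normalising, the posterior is P(r = 3 | data) = 0.63158, P(r = 4 | data) = 0.3655, P(r = 8 | data) = 0.002924.
So P(black next | data) = Σ P(black next | H) P(H | data) = (2/3)(0.63158) + (5/9)(0.3655) + (1/9)(0.002924) = 0.62443.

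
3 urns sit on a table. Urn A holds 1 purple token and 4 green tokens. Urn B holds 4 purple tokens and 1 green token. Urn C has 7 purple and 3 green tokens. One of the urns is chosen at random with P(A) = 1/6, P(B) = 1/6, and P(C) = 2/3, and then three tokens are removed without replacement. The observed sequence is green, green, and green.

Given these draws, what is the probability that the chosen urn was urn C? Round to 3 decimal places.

0.077

The likelihood of the observed sequence under each hypothesis: P(data | urn A) = (4/5)(3/4)(2/3) = 2/5; P(data | urn B) = (1/5)(0/4) = 0; P(data | urn C) = (3/10)(2/9)(1/8) = 1/120.
The prior-weighted likelihoods are 1/6 · 2/5 = 1/15, 1/6 · 0 = 0, 2/3 · 1/120 = 1/180; summing to 13/180.
So P(urn C | data) = (1/180) / (13/180) = 1/13.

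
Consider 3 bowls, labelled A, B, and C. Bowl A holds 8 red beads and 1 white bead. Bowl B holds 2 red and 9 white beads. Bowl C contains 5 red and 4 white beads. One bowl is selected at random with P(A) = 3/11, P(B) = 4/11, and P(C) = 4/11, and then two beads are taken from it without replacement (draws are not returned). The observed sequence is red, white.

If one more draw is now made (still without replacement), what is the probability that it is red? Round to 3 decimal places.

Compute the likelihood of the observed sequence for each case: P(data | bowl A) = (8/9)(1/8) = 0.11111; P(data | bowl B) = (2/11)(9/10) = 0.16364; P(data | bowl C) = (5/9)(4/8) = 0.27778.
Weighting by the prior gives 3/11 · 0.11111 = 0.030303, 4/11 · 0.16364 = 0.059504, 4/11 · 0.27778 = 0.10101; these sum to 0.19082.
Dividing through by the total gives posterior P(bowl A | data) = 0.15881, P(bowl B | data) = 0.31184, P(bowl C | data) = 0.52936.
Averaging over the posterior, P(red next | data) = (1)(0.15881) + (1/9)(0.31184) + (4/7)(0.52936) = 0.49594.

0.496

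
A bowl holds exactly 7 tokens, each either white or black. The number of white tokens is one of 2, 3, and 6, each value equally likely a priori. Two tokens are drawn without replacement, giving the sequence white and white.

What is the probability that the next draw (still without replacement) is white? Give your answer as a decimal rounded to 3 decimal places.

For each hypothesis, P(data | H) works out to: P(data | r = 2) = (2/7)(1/6) = 1/21; P(data | r = 3) = (3/7)(2/6) = 1/7; P(data | r = 6) = (6/7)(5/6) = 5/7.
Multiplying each by its prior: 1/3 · 1/21 = 1/63, 1/3 · 1/7 = 1/21, 1/3 · 5/7 = 5/21; summing to 19/63.
Normalising, the posterior is P(r = 2 | data) = 1/19, P(r = 3 | data) = 3/19, P(r = 6 | data) = 15/19.
The predictive probability is P(white next | data) = (0)(1/19) + (1/5)(3/19) + (4/5)(15/19) = 63/95.

0.663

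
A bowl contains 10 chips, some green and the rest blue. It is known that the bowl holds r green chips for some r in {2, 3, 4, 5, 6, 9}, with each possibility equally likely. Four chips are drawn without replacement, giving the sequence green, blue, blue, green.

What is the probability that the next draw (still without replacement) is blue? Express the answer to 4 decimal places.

0.5943

Under each hypothesis, the probability of the observed sequence is: P(data | r = 2) = (2/10)(8/9)(7/8)(1/7) = 0.022222; P(data | r = 3) = (3/10)(7/9)(6/8)(2/7) = 0.05; P(data | r = 4) = (4/10)(6/9)(5/8)(3/7) = 0.071429; P(data | r = 5) = (5/10)(5/9)(4/8)(4/7) = 0.079365; P(data | r = 6) = (6/10)(4/9)(3/8)(5/7) = 0.071429; P(data | r = 9) = (9/10)(1/9)(0/8) = 0.
Weighting by the prior gives 1/6 · 0.022222 = 0.0037037, 1/6 · 0.05 = 0.0083333, 1/6 · 0.071429 = 0.011905, 1/6 · 0.079365 = 0.013228, 1/6 · 0.071429 = 0.011905, 1/6 · 0 = 0; with total 0.049074.
Dividing through by the total gives posterior P(r = 2 | data) = 0.075472, P(r = 3 | data) = 0.16981, P(r = 4 | data) = 0.24259, P(r = 5 | data) = 0.26954, P(r = 6 | data) = 0.24259, P(r = 9 | data) = 0.
Averaging over the posterior, P(blue next | data) = (1)(0.075472) + (5/6)(0.16981) + (2/3)(0.24259) + (1/2)(0.26954) + (1/3)(0.24259) = 0.59434.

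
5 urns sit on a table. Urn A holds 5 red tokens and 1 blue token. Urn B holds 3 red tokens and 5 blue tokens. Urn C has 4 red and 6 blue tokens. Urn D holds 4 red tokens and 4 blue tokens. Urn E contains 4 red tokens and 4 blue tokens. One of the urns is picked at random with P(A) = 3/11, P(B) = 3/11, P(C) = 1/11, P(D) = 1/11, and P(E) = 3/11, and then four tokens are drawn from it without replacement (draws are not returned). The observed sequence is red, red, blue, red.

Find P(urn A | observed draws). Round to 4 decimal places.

Under each hypothesis, the probability of the observed sequence is: P(data | urn A) = (5/6)(4/5)(1/4)(3/3) = 0.16667; P(data | urn B) = (3/8)(2/7)(5/6)(1/5) = 0.017857; P(data | urn C) = (4/10)(3/9)(6/8)(2/7) = 0.028571; P(data | urn D) = (4/8)(3/7)(4/6)(2/5) = 0.057143; P(data | urn E) = (4/8)(3/7)(4/6)(2/5) = 0.057143.
Multiplying each by its prior: 3/11 · 0.16667 = 0.045455, 3/11 · 0.017857 = 0.0048701, 1/11 · 0.028571 = 0.0025974, 1/11 · 0.057143 = 0.0051948, 3/11 · 0.057143 = 0.015584; summing to 0.073701.
Therefore the posterior P(urn A | data) = (0.045455) / (0.073701) = 0.61674.

0.6167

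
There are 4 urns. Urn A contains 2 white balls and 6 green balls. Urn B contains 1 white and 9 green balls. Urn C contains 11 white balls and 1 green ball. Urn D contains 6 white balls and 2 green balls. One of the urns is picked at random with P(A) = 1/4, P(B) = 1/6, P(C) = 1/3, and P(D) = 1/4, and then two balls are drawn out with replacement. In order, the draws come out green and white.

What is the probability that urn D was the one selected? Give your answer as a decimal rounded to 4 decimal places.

0.3493

Under each hypothesis, the probability of the observed sequence is: P(data | urn A) = (6/8)(2/8) = 0.1875; P(data | urn B) = (9/10)(1/10) = 0.09; P(data | urn C) = (1/12)(11/12) = 0.076389; P(data | urn D) = (2/8)(6/8) = 0.1875.
Weighting by the prior gives 1/4 · 0.1875 = 0.046875, 1/6 · 0.09 = 0.015, 1/3 · 0.076389 = 0.025463, 1/4 · 0.1875 = 0.046875; these sum to 0.13421.
Hence P(urn D | data) = (0.046875) / (0.13421) = 0.34926.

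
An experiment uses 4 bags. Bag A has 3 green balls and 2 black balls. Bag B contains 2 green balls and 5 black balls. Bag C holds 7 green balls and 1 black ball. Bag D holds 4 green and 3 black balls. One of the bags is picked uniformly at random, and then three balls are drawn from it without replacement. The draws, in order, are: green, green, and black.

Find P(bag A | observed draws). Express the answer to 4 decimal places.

Under each hypothesis, the probability of the observed sequence is: P(data | bag A) = (3/5)(2/4)(2/3) = 0.2; P(data | bag B) = (2/7)(1/6)(5/5) = 0.047619; P(data | bag C) = (7/8)(6/7)(1/6) = 0.125; P(data | bag D) = (4/7)(3/6)(3/5) = 0.17143.
Weighting by the prior gives 1/4 · 0.2 = 0.05, 1/4 · 0.047619 = 0.011905, 1/4 · 0.125 = 0.03125, 1/4 · 0.17143 = 0.042857; these sum to 0.13601.
By Bayes' rule, P(bag A | data) = (0.05) / (0.13601) = 0.36761.

0.3676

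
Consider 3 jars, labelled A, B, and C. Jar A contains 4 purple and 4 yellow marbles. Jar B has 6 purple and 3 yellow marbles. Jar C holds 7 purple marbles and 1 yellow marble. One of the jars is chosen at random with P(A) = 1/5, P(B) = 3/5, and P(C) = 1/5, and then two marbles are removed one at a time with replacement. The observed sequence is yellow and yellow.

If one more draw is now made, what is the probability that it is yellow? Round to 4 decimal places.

0.3975

Compute the likelihood of the observed sequence for each case: P(data | jar A) = (4/8)(4/8) = 1/4; P(data | jar B) = (3/9)(3/9) = 1/9; P(data | jar C) = (1/8)(1/8) = 1/64.
The prior-weighted likelihoods are 1/5 · 1/4 = 1/20, 3/5 · 1/9 = 1/15, 1/5 · 1/64 = 1/320; these sum to 23/192.
The posterior is then P(jar A | data) = 0.41739, P(jar B | data) = 0.55652, P(jar C | data) = 0.026087.
Averaging over the posterior, P(yellow next | data) = (1/2)(0.41739) + (1/3)(0.55652) + (1/8)(0.026087) = 0.39746.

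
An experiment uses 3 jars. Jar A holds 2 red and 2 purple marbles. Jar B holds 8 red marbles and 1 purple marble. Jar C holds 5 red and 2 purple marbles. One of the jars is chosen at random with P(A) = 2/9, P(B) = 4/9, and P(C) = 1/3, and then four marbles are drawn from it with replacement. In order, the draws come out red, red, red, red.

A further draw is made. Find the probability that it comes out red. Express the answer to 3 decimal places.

0.835

Compute the likelihood of the observed sequence for each case: P(data | jar A) = (2/4)(2/4)(2/4)(2/4) = 0.0625; P(data | jar B) = (8/9)(8/9)(8/9)(8/9) = 0.6243; P(data | jar C) = (5/7)(5/7)(5/7)(5/7) = 0.26031.
The prior-weighted likelihoods are 2/9 · 0.0625 = 0.013889, 4/9 · 0.6243 = 0.27746, 1/3 · 0.26031 = 0.086769; with total 0.37812.
The posterior is then P(jar A | data) = 0.036731, P(jar B | data) = 0.73379, P(jar C | data) = 0.22947.
The predictive probability is P(red next | data) = (1/2)(0.036731) + (8/9)(0.73379) + (5/7)(0.22947) = 0.83454.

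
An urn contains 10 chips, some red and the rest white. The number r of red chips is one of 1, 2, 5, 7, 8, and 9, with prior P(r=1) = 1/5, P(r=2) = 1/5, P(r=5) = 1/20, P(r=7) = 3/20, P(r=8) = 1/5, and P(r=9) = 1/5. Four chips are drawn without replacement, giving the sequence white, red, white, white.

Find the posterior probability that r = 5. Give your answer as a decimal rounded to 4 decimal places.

0.0585

Compute the likelihood of the observed sequence for each case: P(data | r = 1) = (9/10)(1/9)(8/8)(7/7) = 0.1; P(data | r = 2) = (8/10)(2/9)(7/8)(6/7) = 0.13333; P(data | r = 5) = (5/10)(5/9)(4/8)(3/7) = 0.059524; P(data | r = 7) = (3/10)(7/9)(2/8)(1/7) = 0.0083333; P(data | r = 8) = (2/10)(8/9)(1/8)(0/7) = 0; P(data | r = 9) = (1/10)(9/9)(0/8) = 0.
The prior-weighted likelihoods are 1/5 · 0.1 = 0.02, 1/5 · 0.13333 = 0.026667, 1/20 · 0.059524 = 0.0029762, 3/20 · 0.0083333 = 0.00125, 1/5 · 0 = 0, 1/5 · 0 = 0; these sum to 0.050893.
So P(r = 5 | data) = (0.0029762) / (0.050893) = 0.05848.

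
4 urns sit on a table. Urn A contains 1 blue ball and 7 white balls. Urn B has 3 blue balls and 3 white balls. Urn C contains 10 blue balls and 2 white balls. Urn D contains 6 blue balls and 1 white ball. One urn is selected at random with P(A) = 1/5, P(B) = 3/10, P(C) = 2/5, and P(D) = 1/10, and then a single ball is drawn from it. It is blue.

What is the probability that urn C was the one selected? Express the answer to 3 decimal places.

For each hypothesis, P(data | H) works out to: P(data | urn A) = (1/8) = 1/8; P(data | urn B) = (3/6) = 1/2; P(data | urn C) = (10/12) = 5/6; P(data | urn D) = (6/7) = 6/7.
The prior-weighted likelihoods are 1/5 · 1/8 = 1/40, 3/10 · 1/2 = 3/20, 2/5 · 5/6 = 1/3, 1/10 · 6/7 = 3/35; summing to 499/840.
So P(urn C | data) = (1/3) / (499/840) = 280/499.

0.561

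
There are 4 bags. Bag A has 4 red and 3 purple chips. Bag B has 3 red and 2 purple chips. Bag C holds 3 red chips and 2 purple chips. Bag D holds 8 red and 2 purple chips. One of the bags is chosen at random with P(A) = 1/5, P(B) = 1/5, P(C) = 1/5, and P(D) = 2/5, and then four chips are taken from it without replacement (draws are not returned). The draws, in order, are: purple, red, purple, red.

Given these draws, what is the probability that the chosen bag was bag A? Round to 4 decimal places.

Compute the likelihood of the observed sequence for each case: P(data | bag A) = (3/7)(4/6)(2/5)(3/4) = 0.085714; P(data | bag B) = (2/5)(3/4)(1/3)(2/2) = 0.1; P(data | bag C) = (2/5)(3/4)(1/3)(2/2) = 0.1; P(data | bag D) = (2/10)(8/9)(1/8)(7/7) = 0.022222.
Weighting by the prior gives 1/5 · 0.085714 = 0.017143, 1/5 · 0.1 = 0.02, 1/5 · 0.1 = 0.02, 2/5 · 0.022222 = 0.0088889; summing to 0.066032.
Hence P(bag A | data) = (0.017143) / (0.066032) = 0.25962.

0.2596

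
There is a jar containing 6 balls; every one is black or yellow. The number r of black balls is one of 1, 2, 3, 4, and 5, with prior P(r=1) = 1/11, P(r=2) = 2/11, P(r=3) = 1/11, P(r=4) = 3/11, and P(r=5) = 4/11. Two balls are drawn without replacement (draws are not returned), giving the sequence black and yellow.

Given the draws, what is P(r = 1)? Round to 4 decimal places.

0.0676

The likelihood of the observed sequence under each hypothesis: P(data | r = 1) = (1/6)(5/5) = 1/6; P(data | r = 2) = (2/6)(4/5) = 4/15; P(data | r = 3) = (3/6)(3/5) = 3/10; P(data | r = 4) = (4/6)(2/5) = 4/15; P(data | r = 5) = (5/6)(1/5) = 1/6.
Weighting by the prior gives 1/11 · 1/6 = 1/66, 2/11 · 4/15 = 8/165, 1/11 · 3/10 = 3/110, 3/11 · 4/15 = 4/55, 4/11 · 1/6 = 2/33; summing to 37/165.
By Bayes' rule, P(r = 1 | data) = (1/66) / (37/165) = 5/74.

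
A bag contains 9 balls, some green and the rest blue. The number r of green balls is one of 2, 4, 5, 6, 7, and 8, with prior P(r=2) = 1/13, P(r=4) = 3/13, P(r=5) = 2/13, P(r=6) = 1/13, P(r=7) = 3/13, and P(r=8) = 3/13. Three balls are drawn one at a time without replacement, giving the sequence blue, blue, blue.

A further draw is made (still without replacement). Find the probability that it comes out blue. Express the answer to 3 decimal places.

0.468

Under each hypothesis, the probability of the observed sequence is: P(data | r = 2) = (7/9)(6/8)(5/7) = 0.41667; P(data | r = 4) = (5/9)(4/8)(3/7) = 0.11905; P(data | r = 5) = (4/9)(3/8)(2/7) = 0.047619; P(data | r = 6) = (3/9)(2/8)(1/7) = 0.011905; P(data | r = 7) = (2/9)(1/8)(0/7) = 0; P(data | r = 8) = (1/9)(0/8) = 0.
Multiplying each by its prior: 1/13 · 0.41667 = 0.032051, 3/13 · 0.11905 = 0.027473, 2/13 · 0.047619 = 0.007326, 1/13 · 0.011905 = 0.00091575, 3/13 · 0 = 0, 3/13 · 0 = 0; these sum to 0.067766.
The posterior is then P(r = 2 | data) = 0.47297, P(r = 4 | data) = 0.40541, P(r = 5 | data) = 0.10811, P(r = 6 | data) = 0.013514, P(r = 7 | data) = 0, P(r = 8 | data) = 0.
Averaging over the posterior, P(blue next | data) = (2/3)(0.47297) + (1/3)(0.40541) + (1/6)(0.10811) + (0)(0.013514) = 0.46847.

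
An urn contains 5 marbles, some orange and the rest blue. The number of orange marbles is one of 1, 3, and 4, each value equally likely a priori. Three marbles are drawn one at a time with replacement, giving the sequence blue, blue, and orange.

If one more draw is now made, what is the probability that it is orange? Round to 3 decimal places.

Compute the likelihood of the observed sequence for each case: P(data | r = 1) = (4/5)(4/5)(1/5) = 16/125; P(data | r = 3) = (2/5)(2/5)(3/5) = 12/125; P(data | r = 4) = (1/5)(1/5)(4/5) = 4/125.
The prior-weighted likelihoods are 1/3 · 16/125 = 16/375, 1/3 · 12/125 = 4/125, 1/3 · 4/125 = 4/375; these sum to 32/375.
Normalising, the posterior is P(r = 1 | data) = 1/2, P(r = 3 | data) = 3/8, P(r = 4 | data) = 1/8.
Averaging over the posterior, P(orange next | data) = (1/5)(1/2) + (3/5)(3/8) + (4/5)(1/8) = 17/40.

0.425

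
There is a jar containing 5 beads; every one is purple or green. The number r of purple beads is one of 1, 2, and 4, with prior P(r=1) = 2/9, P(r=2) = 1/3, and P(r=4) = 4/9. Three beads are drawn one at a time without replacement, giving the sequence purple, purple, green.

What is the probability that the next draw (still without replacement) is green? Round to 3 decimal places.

0.273

Compute the likelihood of the observed sequence for each case: P(data | r = 1) = (1/5)(0/4) = 0; P(data | r = 2) = (2/5)(1/4)(3/3) = 1/10; P(data | r = 4) = (4/5)(3/4)(1/3) = 1/5.
The prior-weighted likelihoods are 2/9 · 0 = 0, 1/3 · 1/10 = 1/30, 4/9 · 1/5 = 4/45; these sum to 11/90.
Normalising, the posterior is P(r = 1 | data) = 0, P(r = 2 | data) = 3/11, P(r = 4 | data) = 8/11.
Averaging over the posterior, P(green next | data) = (1)(3/11) + (0)(8/11) = 3/11.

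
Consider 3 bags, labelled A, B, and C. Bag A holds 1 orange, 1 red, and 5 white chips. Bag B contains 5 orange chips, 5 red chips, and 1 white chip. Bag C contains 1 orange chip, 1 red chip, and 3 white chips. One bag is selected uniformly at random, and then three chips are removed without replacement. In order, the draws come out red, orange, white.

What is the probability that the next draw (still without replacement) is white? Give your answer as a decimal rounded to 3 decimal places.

0.745

For each hypothesis, P(data | H) works out to: P(data | bag A) = (1/7)(1/6)(5/5) = 0.02381; P(data | bag B) = (5/11)(5/10)(1/9) = 0.025253; P(data | bag C) = (1/5)(1/4)(3/3) = 0.05.
Multiplying each by its prior: 1/3 · 0.02381 = 0.0079365, 1/3 · 0.025253 = 0.0084175, 1/3 · 0.05 = 0.016667; with total 0.033021.
The posterior is then P(bag A | data) = 0.24035, P(bag B | data) = 0.25492, P(bag C | data) = 0.50473.
The predictive probability is P(white next | data) = (1)(0.24035) + (0)(0.25492) + (1)(0.50473) = 0.74508.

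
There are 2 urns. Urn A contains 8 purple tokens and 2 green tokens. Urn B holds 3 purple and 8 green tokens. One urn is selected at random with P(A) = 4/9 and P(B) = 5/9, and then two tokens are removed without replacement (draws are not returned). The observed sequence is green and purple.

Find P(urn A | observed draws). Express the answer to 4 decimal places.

Under each hypothesis, the probability of the observed sequence is: P(data | urn A) = (2/10)(8/9) = 0.17778; P(data | urn B) = (8/11)(3/10) = 0.21818.
Weighting by the prior gives 4/9 · 0.17778 = 0.079012, 5/9 · 0.21818 = 0.12121; summing to 0.20022.
Hence P(urn A | data) = (0.079012) / (0.20022) = 0.39462.

0.3946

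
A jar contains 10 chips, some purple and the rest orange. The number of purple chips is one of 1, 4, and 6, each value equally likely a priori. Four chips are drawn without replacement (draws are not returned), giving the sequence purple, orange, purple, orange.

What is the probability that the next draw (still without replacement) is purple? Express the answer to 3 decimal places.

The likelihood of the observed sequence under each hypothesis: P(data | r = 1) = (1/10)(9/9)(0/8) = 0; P(data | r = 4) = (4/10)(6/9)(3/8)(5/7) = 1/14; P(data | r = 6) = (6/10)(4/9)(5/8)(3/7) = 1/14.
Multiplying each by its prior: 1/3 · 0 = 0, 1/3 · 1/14 = 1/42, 1/3 · 1/14 = 1/42; these sum to 1/21.
Normalising, the posterior is P(r = 1 | data) = 0, P(r = 4 | data) = 1/2, P(r = 6 | data) = 1/2.
So P(purple next | data) = Σ P(purple next | H) P(H | data) = (1/3)(1/2) + (2/3)(1/2) = 1/2.

0.500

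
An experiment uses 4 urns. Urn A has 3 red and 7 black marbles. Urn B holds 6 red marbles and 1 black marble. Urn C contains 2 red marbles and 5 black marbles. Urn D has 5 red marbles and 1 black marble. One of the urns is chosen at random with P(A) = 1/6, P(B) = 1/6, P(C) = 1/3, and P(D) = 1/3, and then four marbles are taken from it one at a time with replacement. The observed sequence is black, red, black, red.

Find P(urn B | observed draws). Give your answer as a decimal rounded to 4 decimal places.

The likelihood of the observed sequence under each hypothesis: P(data | urn A) = (7/10)(3/10)(7/10)(3/10) = 0.0441; P(data | urn B) = (1/7)(6/7)(1/7)(6/7) = 0.014994; P(data | urn C) = (5/7)(2/7)(5/7)(2/7) = 0.041649; P(data | urn D) = (1/6)(5/6)(1/6)(5/6) = 0.01929.
The prior-weighted likelihoods are 1/6 · 0.0441 = 0.00735, 1/6 · 0.014994 = 0.002499, 1/3 · 0.041649 = 0.013883, 1/3 · 0.01929 = 0.00643; these sum to 0.030162.
So P(urn B | data) = (0.002499) / (0.030162) = 0.082851.

0.0829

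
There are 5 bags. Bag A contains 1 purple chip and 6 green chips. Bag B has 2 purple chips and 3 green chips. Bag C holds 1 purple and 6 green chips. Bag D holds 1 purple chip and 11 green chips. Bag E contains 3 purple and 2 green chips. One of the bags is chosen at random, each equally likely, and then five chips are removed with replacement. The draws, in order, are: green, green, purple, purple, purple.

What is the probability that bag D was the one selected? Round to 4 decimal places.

0.0078

The likelihood of the observed sequence under each hypothesis: P(data | bag A) = (6/7)(6/7)(1/7)(1/7)(1/7) = 0.002142; P(data | bag B) = (3/5)(3/5)(2/5)(2/5)(2/5) = 0.02304; P(data | bag C) = (6/7)(6/7)(1/7)(1/7)(1/7) = 0.002142; P(data | bag D) = (11/12)(11/12)(1/12)(1/12)(1/12) = 0.00048627; P(data | bag E) = (2/5)(2/5)(3/5)(3/5)(3/5) = 0.03456.
Weighting by the prior gives 1/5 · 0.002142 = 0.00042839, 1/5 · 0.02304 = 0.004608, 1/5 · 0.002142 = 0.00042839, 1/5 · 0.00048627 = 9.7254e-05, 1/5 · 0.03456 = 0.006912; these sum to 0.012474.
Therefore the posterior P(bag D | data) = (9.7254e-05) / (0.012474) = 0.0077965.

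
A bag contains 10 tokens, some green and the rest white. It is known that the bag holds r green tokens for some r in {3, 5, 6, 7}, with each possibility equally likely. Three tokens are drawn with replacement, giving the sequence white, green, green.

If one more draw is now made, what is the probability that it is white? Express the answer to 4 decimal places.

The likelihood of the observed sequence under each hypothesis: P(data | r = 3) = (7/10)(3/10)(3/10) = 0.063; P(data | r = 5) = (5/10)(5/10)(5/10) = 0.125; P(data | r = 6) = (4/10)(6/10)(6/10) = 0.144; P(data | r = 7) = (3/10)(7/10)(7/10) = 0.147.
The prior-weighted likelihoods are 1/4 · 0.063 = 0.01575, 1/4 · 0.125 = 0.03125, 1/4 · 0.144 = 0.036, 1/4 · 0.147 = 0.03675; with total 0.11975.
Dividing through by the total gives posterior P(r = 3 | data) = 0.13152, P(r = 5 | data) = 0.26096, P(r = 6 | data) = 0.30063, P(r = 7 | data) = 0.30689.
Averaging over the posterior, P(white next | data) = (7/10)(0.13152) + (1/2)(0.26096) + (2/5)(0.30063) + (3/10)(0.30689) = 0.43486.

0.4349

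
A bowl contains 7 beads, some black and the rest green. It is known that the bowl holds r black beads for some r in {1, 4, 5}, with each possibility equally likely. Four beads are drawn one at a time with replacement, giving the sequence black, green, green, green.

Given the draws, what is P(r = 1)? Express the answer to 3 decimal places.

0.593

The likelihood of the observed sequence under each hypothesis: P(data | r = 1) = (1/7)(6/7)(6/7)(6/7) = 0.089963; P(data | r = 4) = (4/7)(3/7)(3/7)(3/7) = 0.044981; P(data | r = 5) = (5/7)(2/7)(2/7)(2/7) = 0.01666.
Weighting by the prior gives 1/3 · 0.089963 = 0.029988, 1/3 · 0.044981 = 0.014994, 1/3 · 0.01666 = 0.0055532; these sum to 0.050534.
By Bayes' rule, P(r = 1 | data) = (0.029988) / (0.050534) = 0.59341.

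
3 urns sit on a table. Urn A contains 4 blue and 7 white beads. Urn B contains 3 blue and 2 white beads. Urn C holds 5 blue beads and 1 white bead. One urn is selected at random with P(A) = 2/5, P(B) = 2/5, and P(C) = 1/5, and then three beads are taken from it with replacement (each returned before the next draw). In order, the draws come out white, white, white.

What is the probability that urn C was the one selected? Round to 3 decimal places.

For each hypothesis, P(data | H) works out to: P(data | urn A) = (7/11)(7/11)(7/11) = 0.2577; P(data | urn B) = (2/5)(2/5)(2/5) = 0.064; P(data | urn C) = (1/6)(1/6)(1/6) = 0.0046296.
Weighting by the prior gives 2/5 · 0.2577 = 0.10308, 2/5 · 0.064 = 0.0256, 1/5 · 0.0046296 = 0.00092593; these sum to 0.12961.
By Bayes' rule, P(urn C | data) = (0.00092593) / (0.12961) = 0.0071441.

0.007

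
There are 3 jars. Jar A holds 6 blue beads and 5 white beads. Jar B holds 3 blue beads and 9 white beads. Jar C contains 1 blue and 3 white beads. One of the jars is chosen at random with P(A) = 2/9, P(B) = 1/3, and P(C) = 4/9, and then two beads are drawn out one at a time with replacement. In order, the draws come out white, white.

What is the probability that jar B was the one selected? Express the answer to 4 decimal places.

0.3879

Under each hypothesis, the probability of the observed sequence is: P(data | jar A) = (5/11)(5/11) = 0.20661; P(data | jar B) = (9/12)(9/12) = 0.5625; P(data | jar C) = (3/4)(3/4) = 0.5625.
The prior-weighted likelihoods are 2/9 · 0.20661 = 0.045914, 1/3 · 0.5625 = 0.1875, 4/9 · 0.5625 = 0.25; these sum to 0.48341.
By Bayes' rule, P(jar B | data) = (0.1875) / (0.48341) = 0.38787.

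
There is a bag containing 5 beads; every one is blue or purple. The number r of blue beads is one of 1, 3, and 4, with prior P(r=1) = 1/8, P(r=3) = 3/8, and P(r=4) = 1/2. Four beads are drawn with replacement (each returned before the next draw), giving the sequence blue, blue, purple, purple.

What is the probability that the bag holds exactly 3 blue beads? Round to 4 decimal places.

0.5745

Compute the likelihood of the observed sequence for each case: P(data | r = 1) = (1/5)(1/5)(4/5)(4/5) = 0.0256; P(data | r = 3) = (3/5)(3/5)(2/5)(2/5) = 0.0576; P(data | r = 4) = (4/5)(4/5)(1/5)(1/5) = 0.0256.
Multiplying each by its prior: 1/8 · 0.0256 = 0.0032, 3/8 · 0.0576 = 0.0216, 1/2 · 0.0256 = 0.0128; these sum to 0.0376.
So P(r = 3 | data) = (0.0216) / (0.0376) = 0.57447.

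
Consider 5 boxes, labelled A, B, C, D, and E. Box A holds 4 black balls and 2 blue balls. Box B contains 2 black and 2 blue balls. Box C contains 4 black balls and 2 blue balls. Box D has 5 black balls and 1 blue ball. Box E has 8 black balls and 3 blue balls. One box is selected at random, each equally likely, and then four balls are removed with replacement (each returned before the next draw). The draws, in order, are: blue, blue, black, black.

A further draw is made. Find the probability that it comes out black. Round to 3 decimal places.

0.645

Compute the likelihood of the observed sequence for each case: P(data | box A) = (2/6)(2/6)(4/6)(4/6) = 0.049383; P(data | box B) = (2/4)(2/4)(2/4)(2/4) = 0.0625; P(data | box C) = (2/6)(2/6)(4/6)(4/6) = 0.049383; P(data | box D) = (1/6)(1/6)(5/6)(5/6) = 0.01929; P(data | box E) = (3/11)(3/11)(8/11)(8/11) = 0.039342.
The prior-weighted likelihoods are 1/5 · 0.049383 = 0.0098765, 1/5 · 0.0625 = 0.0125, 1/5 · 0.049383 = 0.0098765, 1/5 · 0.01929 = 0.003858, 1/5 · 0.039342 = 0.0078683; with total 0.043979.
Dividing through by the total gives posterior P(box A | data) = 0.22457, P(box B | data) = 0.28422, P(box C | data) = 0.22457, P(box D | data) = 0.087723, P(box E | data) = 0.17891.
The predictive probability is P(black next | data) = (2/3)(0.22457) + (1/2)(0.28422) + (2/3)(0.22457) + (5/6)(0.087723) + (8/11)(0.17891) = 0.64476.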